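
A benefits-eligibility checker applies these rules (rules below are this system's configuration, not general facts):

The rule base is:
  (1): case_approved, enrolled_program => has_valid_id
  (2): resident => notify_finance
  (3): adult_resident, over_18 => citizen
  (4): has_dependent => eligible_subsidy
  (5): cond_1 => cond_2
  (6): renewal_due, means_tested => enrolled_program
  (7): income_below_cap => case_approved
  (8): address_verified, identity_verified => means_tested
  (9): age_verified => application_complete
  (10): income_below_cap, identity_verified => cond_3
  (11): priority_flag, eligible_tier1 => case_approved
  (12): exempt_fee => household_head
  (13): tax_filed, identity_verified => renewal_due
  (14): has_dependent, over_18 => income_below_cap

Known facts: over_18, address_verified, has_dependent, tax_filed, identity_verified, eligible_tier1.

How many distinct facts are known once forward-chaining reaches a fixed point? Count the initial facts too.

14

Round 1 — (4), (8), (13), (14), derive eligible_subsidy, means_tested, renewal_due, income_below_cap.
Round 2 — (6), (7), (10), derive enrolled_program, case_approved, cond_3.
Round 3 — (1), derive has_valid_id.
Closure: {address_verified, case_approved, cond_3, eligible_subsidy, eligible_tier1, enrolled_program, has_dependent, has_valid_id, identity_verified, income_below_cap, means_tested, over_18, renewal_due, tax_filed} — 14 facts.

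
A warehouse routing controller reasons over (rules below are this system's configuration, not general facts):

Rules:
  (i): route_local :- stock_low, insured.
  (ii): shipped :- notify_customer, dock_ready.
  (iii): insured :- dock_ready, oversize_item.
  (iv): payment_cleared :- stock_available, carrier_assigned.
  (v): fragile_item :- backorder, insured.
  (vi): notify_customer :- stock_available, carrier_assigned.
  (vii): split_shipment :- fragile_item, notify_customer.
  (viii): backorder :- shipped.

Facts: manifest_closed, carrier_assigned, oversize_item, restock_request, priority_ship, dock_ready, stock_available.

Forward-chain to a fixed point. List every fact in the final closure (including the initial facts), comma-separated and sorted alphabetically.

backorder, carrier_assigned, dock_ready, fragile_item, insured, manifest_closed, notify_customer, oversize_item, payment_cleared, priority_ship, restock_request, shipped, split_shipment, stock_available

Round 1: (iii) [insured :- dock_ready, oversize_item.]; (iv) [payment_cleared :- stock_available, carrier_assigned.]; (vi) [notify_customer :- stock_available, carrier_assigned.]. New: insured, payment_cleared, notify_customer.
Round 2: (ii) [shipped :- notify_customer, dock_ready.]. New: shipped.
Round 3: (viii) [backorder :- shipped.]. New: backorder.
Round 4: (v) [fragile_item :- backorder, insured.]. New: fragile_item.
Round 5: (vii) [split_shipment :- fragile_item, notify_customer.]. New: split_shipment.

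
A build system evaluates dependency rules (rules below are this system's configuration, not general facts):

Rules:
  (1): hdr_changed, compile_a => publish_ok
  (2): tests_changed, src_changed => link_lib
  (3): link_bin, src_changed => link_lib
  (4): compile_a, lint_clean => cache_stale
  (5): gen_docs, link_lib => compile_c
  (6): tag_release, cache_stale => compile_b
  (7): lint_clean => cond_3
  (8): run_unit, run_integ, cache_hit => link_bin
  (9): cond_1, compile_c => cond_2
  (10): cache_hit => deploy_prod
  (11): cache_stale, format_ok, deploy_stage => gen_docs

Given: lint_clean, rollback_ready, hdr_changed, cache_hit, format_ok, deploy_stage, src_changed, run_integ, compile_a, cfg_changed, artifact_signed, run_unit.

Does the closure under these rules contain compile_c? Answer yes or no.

yes

Round 1 — (1), (4), (7), (8), (10), derive publish_ok, cache_stale, cond_3, link_bin, deploy_prod.
Round 2 — (3), (11), derive link_lib, gen_docs.
Round 3 — (5), derive compile_c.
compile_c appears in round 3, so it is derivable.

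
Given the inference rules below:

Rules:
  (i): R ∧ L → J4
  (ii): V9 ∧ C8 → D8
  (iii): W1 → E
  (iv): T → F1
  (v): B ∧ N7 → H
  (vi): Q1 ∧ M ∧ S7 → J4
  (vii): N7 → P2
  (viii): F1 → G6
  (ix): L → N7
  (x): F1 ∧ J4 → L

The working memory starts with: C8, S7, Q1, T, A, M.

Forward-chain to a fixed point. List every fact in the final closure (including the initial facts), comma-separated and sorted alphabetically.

Round 1 — (iv), (vi), derive F1, J4.
Round 2 — (viii), (x), derive G6, L.
Round 3 — (ix), derive N7.
Round 4 — (vii), derive P2.

A, C8, F1, G6, J4, L, M, N7, P2, Q1, S7, T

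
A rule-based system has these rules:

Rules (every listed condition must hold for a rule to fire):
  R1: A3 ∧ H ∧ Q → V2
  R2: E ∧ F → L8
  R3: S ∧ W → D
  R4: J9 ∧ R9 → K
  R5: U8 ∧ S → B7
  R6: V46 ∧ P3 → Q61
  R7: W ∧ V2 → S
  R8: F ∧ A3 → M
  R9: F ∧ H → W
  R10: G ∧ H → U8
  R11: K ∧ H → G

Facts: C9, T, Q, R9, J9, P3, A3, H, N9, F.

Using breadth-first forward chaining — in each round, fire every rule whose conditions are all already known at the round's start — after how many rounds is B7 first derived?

4

Round 1: R1 [A3 ∧ H ∧ Q → V2]; R4 [J9 ∧ R9 → K]; R8 [F ∧ A3 → M]; R9 [F ∧ H → W]. New: V2, K, M, W.
Round 2: R7 [W ∧ V2 → S]; R11 [K ∧ H → G]. New: S, G.
Round 3: R3 [S ∧ W → D]; R10 [G ∧ H → U8]. New: D, U8.
Round 4: R5 [U8 ∧ S → B7]. New: B7.
B7 first appears in round 4.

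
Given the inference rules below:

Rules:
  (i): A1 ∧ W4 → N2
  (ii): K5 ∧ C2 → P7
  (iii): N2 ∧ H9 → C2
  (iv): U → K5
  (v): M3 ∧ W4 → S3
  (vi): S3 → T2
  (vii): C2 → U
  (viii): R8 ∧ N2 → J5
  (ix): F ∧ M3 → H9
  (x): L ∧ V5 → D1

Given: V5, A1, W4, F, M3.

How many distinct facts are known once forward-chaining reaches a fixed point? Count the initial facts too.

13

Round 1 — (i), (v), (ix), derive N2, S3, H9.
Round 2 — (iii), (vi), derive C2, T2.
Round 3 — (vii), derive U.
Round 4 — (iv), derive K5.
Round 5 — (ii), derive P7.
Closure: {A1, C2, F, H9, K5, M3, N2, P7, S3, T2, U, V5, W4} — 13 facts.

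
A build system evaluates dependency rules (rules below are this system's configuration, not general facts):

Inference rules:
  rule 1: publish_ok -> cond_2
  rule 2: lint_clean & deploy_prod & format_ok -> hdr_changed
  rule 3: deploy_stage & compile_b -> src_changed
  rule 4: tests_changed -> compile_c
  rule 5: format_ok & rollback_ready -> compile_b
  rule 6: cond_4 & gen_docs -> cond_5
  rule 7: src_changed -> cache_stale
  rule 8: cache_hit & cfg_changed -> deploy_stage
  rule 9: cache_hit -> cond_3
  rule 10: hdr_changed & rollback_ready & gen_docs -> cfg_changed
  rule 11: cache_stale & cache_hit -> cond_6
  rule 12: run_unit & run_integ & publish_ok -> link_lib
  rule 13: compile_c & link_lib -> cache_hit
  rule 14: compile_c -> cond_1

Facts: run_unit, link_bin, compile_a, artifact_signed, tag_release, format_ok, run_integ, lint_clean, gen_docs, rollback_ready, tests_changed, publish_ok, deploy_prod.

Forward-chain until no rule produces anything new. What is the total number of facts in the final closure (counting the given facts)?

26

[1] rule 1 [publish_ok -> cond_2]; rule 2 [lint_clean & deploy_prod & format_ok -> hdr_changed]; rule 4 [tests_changed -> compile_c]; rule 5 [format_ok & rollback_ready -> compile_b]; rule 12 [run_unit & run_integ & publish_ok -> link_lib]. ⇒ new: cond_2, hdr_changed, compile_c, compile_b, link_lib.
[2] rule 10 [hdr_changed & rollback_ready & gen_docs -> cfg_changed]; rule 13 [compile_c & link_lib -> cache_hit]; rule 14 [compile_c -> cond_1]. ⇒ new: cfg_changed, cache_hit, cond_1.
[3] rule 8 [cache_hit & cfg_changed -> deploy_stage]; rule 9 [cache_hit -> cond_3]. ⇒ new: deploy_stage, cond_3.
[4] rule 3 [deploy_stage & compile_b -> src_changed]. ⇒ new: src_changed.
[5] rule 7 [src_changed -> cache_stale]. ⇒ new: cache_stale.
[6] rule 11 [cache_stale & cache_hit -> cond_6]. ⇒ new: cond_6.
Closure: {artifact_signed, cache_hit, cache_stale, cfg_changed, compile_a, compile_b, compile_c, cond_1, cond_2, cond_3, cond_6, deploy_prod, deploy_stage, format_ok, gen_docs, hdr_changed, link_bin, link_lib, lint_clean, publish_ok, rollback_ready, run_integ, run_unit, src_changed, tag_release, tests_changed} — 26 facts.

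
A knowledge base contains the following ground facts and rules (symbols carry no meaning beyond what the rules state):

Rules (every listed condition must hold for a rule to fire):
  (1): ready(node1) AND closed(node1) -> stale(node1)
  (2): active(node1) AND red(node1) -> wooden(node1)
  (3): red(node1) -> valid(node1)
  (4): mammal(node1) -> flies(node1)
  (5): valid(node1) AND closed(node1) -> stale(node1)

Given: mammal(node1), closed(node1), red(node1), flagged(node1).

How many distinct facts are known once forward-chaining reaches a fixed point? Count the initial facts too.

[1] (3) [red(node1) -> valid(node1)]; (4) [mammal(node1) -> flies(node1)]. ⇒ new: valid(node1), flies(node1).
[2] (5) [valid(node1) AND closed(node1) -> stale(node1)]. ⇒ new: stale(node1).
Closure: {closed(node1), flagged(node1), flies(node1), mammal(node1), red(node1), stale(node1), valid(node1)} — 7 facts.

7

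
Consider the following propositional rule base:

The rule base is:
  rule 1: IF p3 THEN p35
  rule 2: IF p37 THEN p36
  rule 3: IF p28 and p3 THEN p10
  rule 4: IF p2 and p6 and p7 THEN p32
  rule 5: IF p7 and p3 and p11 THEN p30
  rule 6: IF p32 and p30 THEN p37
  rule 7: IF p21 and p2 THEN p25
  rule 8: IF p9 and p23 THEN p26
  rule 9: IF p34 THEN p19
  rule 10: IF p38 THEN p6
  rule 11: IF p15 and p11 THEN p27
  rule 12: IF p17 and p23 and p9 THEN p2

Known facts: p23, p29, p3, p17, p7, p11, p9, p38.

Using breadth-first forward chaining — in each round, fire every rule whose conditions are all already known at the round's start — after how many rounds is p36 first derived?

Round 1 — rule 1, rule 5, rule 8, rule 10, rule 12, derive p35, p30, p26, p6, p2.
Round 2 — rule 4, derive p32.
Round 3 — rule 6, derive p37.
Round 4 — rule 2, derive p36.
p36 first appears in round 4.

4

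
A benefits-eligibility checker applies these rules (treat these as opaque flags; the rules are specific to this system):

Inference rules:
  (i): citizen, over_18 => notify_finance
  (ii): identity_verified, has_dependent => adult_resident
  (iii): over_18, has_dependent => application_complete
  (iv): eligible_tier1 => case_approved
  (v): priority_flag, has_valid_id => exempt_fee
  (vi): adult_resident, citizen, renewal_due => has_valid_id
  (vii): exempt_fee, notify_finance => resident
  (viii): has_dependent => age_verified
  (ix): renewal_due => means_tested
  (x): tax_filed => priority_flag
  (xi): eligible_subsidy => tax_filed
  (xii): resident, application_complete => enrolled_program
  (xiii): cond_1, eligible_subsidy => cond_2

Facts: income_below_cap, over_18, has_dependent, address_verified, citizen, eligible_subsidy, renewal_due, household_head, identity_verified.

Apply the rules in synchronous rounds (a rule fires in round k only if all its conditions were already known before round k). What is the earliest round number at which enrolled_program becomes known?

[1] (i) [citizen, over_18 => notify_finance]; (ii) [identity_verified, has_dependent => adult_resident]; (iii) [over_18, has_dependent => application_complete]; (viii) [has_dependent => age_verified]; (ix) [renewal_due => means_tested]; (xi) [eligible_subsidy => tax_filed]. ⇒ new: notify_finance, adult_resident, application_complete, age_verified, means_tested, tax_filed.
[2] (vi) [adult_resident, citizen, renewal_due => has_valid_id]; (x) [tax_filed => priority_flag]. ⇒ new: has_valid_id, priority_flag.
[3] (v) [priority_flag, has_valid_id => exempt_fee]. ⇒ new: exempt_fee.
[4] (vii) [exempt_fee, notify_finance => resident]. ⇒ new: resident.
[5] (xii) [resident, application_complete => enrolled_program]. ⇒ new: enrolled_program.
enrolled_program first appears in round 5.

5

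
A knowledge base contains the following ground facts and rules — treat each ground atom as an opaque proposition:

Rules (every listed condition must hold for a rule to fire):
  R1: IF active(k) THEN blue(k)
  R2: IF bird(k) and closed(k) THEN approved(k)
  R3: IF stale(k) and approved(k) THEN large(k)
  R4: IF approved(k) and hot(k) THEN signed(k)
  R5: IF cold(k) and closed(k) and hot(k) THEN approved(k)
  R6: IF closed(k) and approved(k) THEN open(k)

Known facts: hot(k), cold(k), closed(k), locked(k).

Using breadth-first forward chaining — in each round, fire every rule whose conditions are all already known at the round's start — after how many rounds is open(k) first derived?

Round 1: R5 [IF cold(k) and closed(k) and hot(k) THEN approved(k)]. New: approved(k).
Round 2: R4 [IF approved(k) and hot(k) THEN signed(k)]; R6 [IF closed(k) and approved(k) THEN open(k)]. New: signed(k), open(k).
open(k) first appears in round 2.

2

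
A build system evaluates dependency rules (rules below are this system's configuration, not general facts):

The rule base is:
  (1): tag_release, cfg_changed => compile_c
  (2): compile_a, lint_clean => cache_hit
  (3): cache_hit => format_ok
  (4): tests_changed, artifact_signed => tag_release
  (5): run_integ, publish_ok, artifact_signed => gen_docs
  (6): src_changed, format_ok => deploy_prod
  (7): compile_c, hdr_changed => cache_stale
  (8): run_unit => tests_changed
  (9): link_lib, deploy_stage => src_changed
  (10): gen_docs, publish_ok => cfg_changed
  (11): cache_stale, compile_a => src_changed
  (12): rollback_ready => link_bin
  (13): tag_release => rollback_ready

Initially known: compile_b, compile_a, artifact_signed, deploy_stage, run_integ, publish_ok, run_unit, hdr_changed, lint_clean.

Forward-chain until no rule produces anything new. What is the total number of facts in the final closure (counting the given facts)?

Round 1: (2) [compile_a, lint_clean => cache_hit]; (5) [run_integ, publish_ok, artifact_signed => gen_docs]; (8) [run_unit => tests_changed]. New: cache_hit, gen_docs, tests_changed.
Round 2: (3) [cache_hit => format_ok]; (4) [tests_changed, artifact_signed => tag_release]; (10) [gen_docs, publish_ok => cfg_changed]. New: format_ok, tag_release, cfg_changed.
Round 3: (1) [tag_release, cfg_changed => compile_c]; (13) [tag_release => rollback_ready]. New: compile_c, rollback_ready.
Round 4: (7) [compile_c, hdr_changed => cache_stale]; (12) [rollback_ready => link_bin]. New: cache_stale, link_bin.
Round 5: (11) [cache_stale, compile_a => src_changed]. New: src_changed.
Round 6: (6) [src_changed, format_ok => deploy_prod]. New: deploy_prod.
Closure: {artifact_signed, cache_hit, cache_stale, cfg_changed, compile_a, compile_b, compile_c, deploy_prod, deploy_stage, format_ok, gen_docs, hdr_changed, link_bin, lint_clean, publish_ok, rollback_ready, run_integ, run_unit, src_changed, tag_release, tests_changed} — 21 facts.

21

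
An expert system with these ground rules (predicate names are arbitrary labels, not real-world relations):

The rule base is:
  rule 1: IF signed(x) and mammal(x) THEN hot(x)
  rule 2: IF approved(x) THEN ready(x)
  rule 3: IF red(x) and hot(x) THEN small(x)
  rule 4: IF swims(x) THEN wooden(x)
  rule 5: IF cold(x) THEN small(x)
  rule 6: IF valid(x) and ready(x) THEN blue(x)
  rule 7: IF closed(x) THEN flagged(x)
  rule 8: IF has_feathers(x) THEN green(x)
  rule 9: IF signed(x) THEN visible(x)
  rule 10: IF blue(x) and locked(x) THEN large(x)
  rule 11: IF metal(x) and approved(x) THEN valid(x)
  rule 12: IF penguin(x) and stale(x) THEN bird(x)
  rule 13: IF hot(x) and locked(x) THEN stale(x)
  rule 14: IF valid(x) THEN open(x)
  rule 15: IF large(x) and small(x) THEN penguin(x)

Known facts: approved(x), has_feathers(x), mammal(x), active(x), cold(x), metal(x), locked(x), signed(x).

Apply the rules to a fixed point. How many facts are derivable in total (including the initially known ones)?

20

Round 1: rule 1 [IF signed(x) and mammal(x) THEN hot(x)]; rule 2 [IF approved(x) THEN ready(x)]; rule 5 [IF cold(x) THEN small(x)]; rule 8 [IF has_feathers(x) THEN green(x)]; rule 9 [IF signed(x) THEN visible(x)]; rule 11 [IF metal(x) and approved(x) THEN valid(x)]. New: hot(x), ready(x), small(x), green(x), visible(x), valid(x).
Round 2: rule 6 [IF valid(x) and ready(x) THEN blue(x)]; rule 13 [IF hot(x) and locked(x) THEN stale(x)]; rule 14 [IF valid(x) THEN open(x)]. New: blue(x), stale(x), open(x).
Round 3: rule 10 [IF blue(x) and locked(x) THEN large(x)]. New: large(x).
Round 4: rule 15 [IF large(x) and small(x) THEN penguin(x)]. New: penguin(x).
Round 5: rule 12 [IF penguin(x) and stale(x) THEN bird(x)]. New: bird(x).
Closure: {active(x), approved(x), bird(x), blue(x), cold(x), green(x), has_feathers(x), hot(x), large(x), locked(x), mammal(x), metal(x), open(x), penguin(x), ready(x), signed(x), small(x), stale(x), valid(x), visible(x)} — 20 facts.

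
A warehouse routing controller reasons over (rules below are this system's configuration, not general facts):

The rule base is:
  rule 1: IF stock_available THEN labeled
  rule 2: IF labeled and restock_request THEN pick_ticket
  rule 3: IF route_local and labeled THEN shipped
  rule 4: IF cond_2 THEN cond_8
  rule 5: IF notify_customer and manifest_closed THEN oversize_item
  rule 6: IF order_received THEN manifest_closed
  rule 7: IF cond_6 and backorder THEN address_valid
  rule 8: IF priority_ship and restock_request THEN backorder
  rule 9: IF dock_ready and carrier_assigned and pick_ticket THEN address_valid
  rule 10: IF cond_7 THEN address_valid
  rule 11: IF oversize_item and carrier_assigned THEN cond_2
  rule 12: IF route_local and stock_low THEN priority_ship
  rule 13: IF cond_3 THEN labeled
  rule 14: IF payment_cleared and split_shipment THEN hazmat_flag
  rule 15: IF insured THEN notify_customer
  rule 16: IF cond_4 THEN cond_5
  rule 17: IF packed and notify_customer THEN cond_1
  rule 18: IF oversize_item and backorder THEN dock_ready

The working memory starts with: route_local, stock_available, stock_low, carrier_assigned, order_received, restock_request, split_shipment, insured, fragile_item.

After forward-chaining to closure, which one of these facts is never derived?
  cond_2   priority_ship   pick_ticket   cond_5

cond_5

Round 1: rule 1 [IF stock_available THEN labeled]; rule 6 [IF order_received THEN manifest_closed]; rule 12 [IF route_local and stock_low THEN priority_ship]; rule 15 [IF insured THEN notify_customer]. New: labeled, manifest_closed, priority_ship, notify_customer.
Round 2: rule 2 [IF labeled and restock_request THEN pick_ticket]; rule 3 [IF route_local and labeled THEN shipped]; rule 5 [IF notify_customer and manifest_closed THEN oversize_item]; rule 8 [IF priority_ship and restock_request THEN backorder]. New: pick_ticket, shipped, oversize_item, backorder.
Round 3: rule 11 [IF oversize_item and carrier_assigned THEN cond_2]; rule 18 [IF oversize_item and backorder THEN dock_ready]. New: cond_2, dock_ready.
Round 4: rule 4 [IF cond_2 THEN cond_8]; rule 9 [IF dock_ready and carrier_assigned and pick_ticket THEN address_valid]. New: cond_8, address_valid.
Derived: priority_ship (round 1), pick_ticket (round 2), cond_2 (round 3). cond_5 never appears in any round.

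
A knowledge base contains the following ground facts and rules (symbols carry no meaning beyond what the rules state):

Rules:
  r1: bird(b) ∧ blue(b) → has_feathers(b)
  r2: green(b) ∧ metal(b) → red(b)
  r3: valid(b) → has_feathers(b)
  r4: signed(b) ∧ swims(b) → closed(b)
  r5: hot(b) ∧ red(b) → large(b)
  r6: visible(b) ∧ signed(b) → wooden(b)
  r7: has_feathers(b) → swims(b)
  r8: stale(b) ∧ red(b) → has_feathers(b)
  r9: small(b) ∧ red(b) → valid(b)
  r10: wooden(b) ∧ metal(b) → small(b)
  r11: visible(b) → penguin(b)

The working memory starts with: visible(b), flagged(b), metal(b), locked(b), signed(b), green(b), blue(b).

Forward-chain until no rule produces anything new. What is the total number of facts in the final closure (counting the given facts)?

15

Round 1: r2 [green(b) ∧ metal(b) → red(b)]; r6 [visible(b) ∧ signed(b) → wooden(b)]; r11 [visible(b) → penguin(b)]. New: red(b), wooden(b), penguin(b).
Round 2: r10 [wooden(b) ∧ metal(b) → small(b)]. New: small(b).
Round 3: r9 [small(b) ∧ red(b) → valid(b)]. New: valid(b).
Round 4: r3 [valid(b) → has_feathers(b)]. New: has_feathers(b).
Round 5: r7 [has_feathers(b) → swims(b)]. New: swims(b).
Round 6: r4 [signed(b) ∧ swims(b) → closed(b)]. New: closed(b).
Closure: {blue(b), closed(b), flagged(b), green(b), has_feathers(b), locked(b), metal(b), penguin(b), red(b), signed(b), small(b), swims(b), valid(b), visible(b), wooden(b)} — 15 facts.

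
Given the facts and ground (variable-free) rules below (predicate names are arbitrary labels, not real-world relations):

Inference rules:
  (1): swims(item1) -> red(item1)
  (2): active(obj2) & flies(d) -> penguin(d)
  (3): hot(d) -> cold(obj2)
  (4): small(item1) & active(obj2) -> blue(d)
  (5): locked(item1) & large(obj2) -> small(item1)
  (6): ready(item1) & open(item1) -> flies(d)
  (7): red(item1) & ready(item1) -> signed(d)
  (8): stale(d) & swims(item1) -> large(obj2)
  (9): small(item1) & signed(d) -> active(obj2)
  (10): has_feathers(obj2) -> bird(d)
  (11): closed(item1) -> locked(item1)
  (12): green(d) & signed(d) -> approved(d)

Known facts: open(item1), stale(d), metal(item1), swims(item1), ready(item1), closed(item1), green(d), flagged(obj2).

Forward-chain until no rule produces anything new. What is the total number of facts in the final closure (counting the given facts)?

Round 1 fires (1), (6), (8), (11), giving red(item1), flies(d), large(obj2), locked(item1).
Round 2 fires (5), (7), giving small(item1), signed(d).
Round 3 fires (9), (12), giving active(obj2), approved(d).
Round 4 fires (2), (4), giving penguin(d), blue(d).
Closure: {active(obj2), approved(d), blue(d), closed(item1), flagged(obj2), flies(d), green(d), large(obj2), locked(item1), metal(item1), open(item1), penguin(d), ready(item1), red(item1), signed(d), small(item1), stale(d), swims(item1)} — 18 facts.

18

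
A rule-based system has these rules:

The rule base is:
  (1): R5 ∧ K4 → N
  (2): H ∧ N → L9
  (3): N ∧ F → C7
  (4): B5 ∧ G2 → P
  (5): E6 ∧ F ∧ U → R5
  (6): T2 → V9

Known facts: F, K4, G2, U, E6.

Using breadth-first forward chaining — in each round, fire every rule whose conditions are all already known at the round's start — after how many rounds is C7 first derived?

3

Round 1: (5) [E6 ∧ F ∧ U → R5]. Adds R5.
Round 2: (1) [R5 ∧ K4 → N]. Adds N.
Round 3: (3) [N ∧ F → C7]. Adds C7.
C7 first appears in round 3.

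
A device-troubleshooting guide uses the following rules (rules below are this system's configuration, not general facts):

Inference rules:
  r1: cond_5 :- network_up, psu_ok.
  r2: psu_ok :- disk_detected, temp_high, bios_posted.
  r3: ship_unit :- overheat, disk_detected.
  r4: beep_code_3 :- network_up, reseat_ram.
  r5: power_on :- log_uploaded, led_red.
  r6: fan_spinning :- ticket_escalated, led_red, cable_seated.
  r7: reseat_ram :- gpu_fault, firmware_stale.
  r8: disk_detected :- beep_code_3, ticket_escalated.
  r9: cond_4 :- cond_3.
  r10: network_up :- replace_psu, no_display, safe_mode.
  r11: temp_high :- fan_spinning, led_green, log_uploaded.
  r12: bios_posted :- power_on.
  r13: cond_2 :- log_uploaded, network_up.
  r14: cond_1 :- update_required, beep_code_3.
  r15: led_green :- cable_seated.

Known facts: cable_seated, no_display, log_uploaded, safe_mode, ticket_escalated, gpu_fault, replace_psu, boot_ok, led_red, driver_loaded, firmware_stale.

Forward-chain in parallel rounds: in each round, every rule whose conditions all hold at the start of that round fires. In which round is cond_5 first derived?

Round 1: r5 [power_on :- log_uploaded, led_red.]; r6 [fan_spinning :- ticket_escalated, led_red, cable_seated.]; r7 [reseat_ram :- gpu_fault, firmware_stale.]; r10 [network_up :- replace_psu, no_display, safe_mode.]; r15 [led_green :- cable_seated.]. Adds power_on, fan_spinning, reseat_ram, network_up, led_green.
Round 2: r4 [beep_code_3 :- network_up, reseat_ram.]; r11 [temp_high :- fan_spinning, led_green, log_uploaded.]; r12 [bios_posted :- power_on.]; r13 [cond_2 :- log_uploaded, network_up.]. Adds beep_code_3, temp_high, bios_posted, cond_2.
Round 3: r8 [disk_detected :- beep_code_3, ticket_escalated.]. Adds disk_detected.
Round 4: r2 [psu_ok :- disk_detected, temp_high, bios_posted.]. Adds psu_ok.
Round 5: r1 [cond_5 :- network_up, psu_ok.]. Adds cond_5.
cond_5 first appears in round 5.

5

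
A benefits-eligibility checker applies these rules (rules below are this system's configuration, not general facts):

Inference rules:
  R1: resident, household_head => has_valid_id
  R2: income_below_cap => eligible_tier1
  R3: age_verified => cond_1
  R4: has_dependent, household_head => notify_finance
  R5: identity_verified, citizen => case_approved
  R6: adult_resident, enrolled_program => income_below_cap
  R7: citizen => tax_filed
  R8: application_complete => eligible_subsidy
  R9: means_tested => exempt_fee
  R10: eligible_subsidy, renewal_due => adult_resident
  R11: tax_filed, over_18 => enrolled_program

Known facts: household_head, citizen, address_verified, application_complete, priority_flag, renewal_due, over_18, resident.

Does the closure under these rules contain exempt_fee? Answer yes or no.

Round 1 — R1, R7, R8, derive has_valid_id, tax_filed, eligible_subsidy.
Round 2 — R10, R11, derive adult_resident, enrolled_program.
Round 3 — R6, derive income_below_cap.
Round 4 — R2, derive eligible_tier1.
Fixed point reached. exempt_fee is concluded only by R9; R9 needs means_tested (never derived).

no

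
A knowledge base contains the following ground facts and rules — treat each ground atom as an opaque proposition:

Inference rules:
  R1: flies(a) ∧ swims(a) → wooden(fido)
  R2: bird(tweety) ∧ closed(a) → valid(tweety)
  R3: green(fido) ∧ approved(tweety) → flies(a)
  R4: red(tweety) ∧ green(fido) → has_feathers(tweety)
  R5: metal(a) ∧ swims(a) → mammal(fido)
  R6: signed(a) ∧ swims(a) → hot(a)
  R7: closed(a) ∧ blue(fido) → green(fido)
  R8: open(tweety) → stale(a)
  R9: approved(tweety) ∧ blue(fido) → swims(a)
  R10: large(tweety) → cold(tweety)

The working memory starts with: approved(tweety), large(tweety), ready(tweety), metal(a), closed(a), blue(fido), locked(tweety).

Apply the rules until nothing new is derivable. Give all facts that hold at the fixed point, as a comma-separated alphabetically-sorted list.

approved(tweety), blue(fido), closed(a), cold(tweety), flies(a), green(fido), large(tweety), locked(tweety), mammal(fido), metal(a), ready(tweety), swims(a), wooden(fido)

Round 1 — R7, R9, R10, derive green(fido), swims(a), cold(tweety).
Round 2 — R3, R5, derive flies(a), mammal(fido).
Round 3 — R1, derive wooden(fido).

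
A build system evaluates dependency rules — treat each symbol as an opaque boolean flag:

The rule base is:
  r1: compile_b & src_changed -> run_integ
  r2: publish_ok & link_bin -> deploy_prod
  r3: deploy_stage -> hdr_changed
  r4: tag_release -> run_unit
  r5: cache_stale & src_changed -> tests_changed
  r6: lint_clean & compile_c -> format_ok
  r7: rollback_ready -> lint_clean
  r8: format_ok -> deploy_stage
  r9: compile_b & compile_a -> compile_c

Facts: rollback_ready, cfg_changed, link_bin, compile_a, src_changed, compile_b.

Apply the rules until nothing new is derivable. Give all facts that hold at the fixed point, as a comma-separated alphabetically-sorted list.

Round 1: r1 [compile_b & src_changed -> run_integ]; r7 [rollback_ready -> lint_clean]; r9 [compile_b & compile_a -> compile_c]. Adds run_integ, lint_clean, compile_c.
Round 2: r6 [lint_clean & compile_c -> format_ok]. Adds format_ok.
Round 3: r8 [format_ok -> deploy_stage]. Adds deploy_stage.
Round 4: r3 [deploy_stage -> hdr_changed]. Adds hdr_changed.

cfg_changed, compile_a, compile_b, compile_c, deploy_stage, format_ok, hdr_changed, link_bin, lint_clean, rollback_ready, run_integ, src_changed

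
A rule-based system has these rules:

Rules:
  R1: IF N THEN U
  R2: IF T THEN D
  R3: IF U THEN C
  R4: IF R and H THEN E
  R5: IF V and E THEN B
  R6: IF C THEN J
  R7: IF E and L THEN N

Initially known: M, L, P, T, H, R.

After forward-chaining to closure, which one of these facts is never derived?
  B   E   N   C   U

B

Round 1 — R2, R4, derive D, E.
Round 2 — R7, derive N.
Round 3 — R1, derive U.
Round 4 — R3, derive C.
Round 5 — R6, derive J.
Derived: E (round 1), C (round 4), U (round 3), N (round 2). B never appears in any round.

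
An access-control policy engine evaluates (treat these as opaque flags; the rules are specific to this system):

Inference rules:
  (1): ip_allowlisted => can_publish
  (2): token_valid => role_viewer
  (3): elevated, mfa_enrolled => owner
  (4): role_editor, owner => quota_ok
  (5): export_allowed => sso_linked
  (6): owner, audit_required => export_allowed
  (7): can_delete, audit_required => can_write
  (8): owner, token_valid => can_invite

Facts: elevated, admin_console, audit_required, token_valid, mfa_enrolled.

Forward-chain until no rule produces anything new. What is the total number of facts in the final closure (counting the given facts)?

10

Round 1: (2) [token_valid => role_viewer]; (3) [elevated, mfa_enrolled => owner]. Adds role_viewer, owner.
Round 2: (6) [owner, audit_required => export_allowed]; (8) [owner, token_valid => can_invite]. Adds export_allowed, can_invite.
Round 3: (5) [export_allowed => sso_linked]. Adds sso_linked.
Closure: {admin_console, audit_required, can_invite, elevated, export_allowed, mfa_enrolled, owner, role_viewer, sso_linked, token_valid} — 10 facts.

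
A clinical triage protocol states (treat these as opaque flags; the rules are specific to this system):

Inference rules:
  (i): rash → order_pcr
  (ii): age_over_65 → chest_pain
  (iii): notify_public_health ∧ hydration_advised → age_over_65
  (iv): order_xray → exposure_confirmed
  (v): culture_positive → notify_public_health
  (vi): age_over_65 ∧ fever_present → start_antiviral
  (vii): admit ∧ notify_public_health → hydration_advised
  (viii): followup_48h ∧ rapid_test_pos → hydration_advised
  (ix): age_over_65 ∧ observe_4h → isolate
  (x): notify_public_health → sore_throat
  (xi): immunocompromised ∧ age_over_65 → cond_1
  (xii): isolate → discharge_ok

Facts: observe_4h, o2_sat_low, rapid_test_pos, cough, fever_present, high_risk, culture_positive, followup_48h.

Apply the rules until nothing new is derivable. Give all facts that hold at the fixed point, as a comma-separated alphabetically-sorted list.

age_over_65, chest_pain, cough, culture_positive, discharge_ok, fever_present, followup_48h, high_risk, hydration_advised, isolate, notify_public_health, o2_sat_low, observe_4h, rapid_test_pos, sore_throat, start_antiviral

Round 1: (v) [culture_positive → notify_public_health]; (viii) [followup_48h ∧ rapid_test_pos → hydration_advised]. New: notify_public_health, hydration_advised.
Round 2: (iii) [notify_public_health ∧ hydration_advised → age_over_65]; (x) [notify_public_health → sore_throat]. New: age_over_65, sore_throat.
Round 3: (ii) [age_over_65 → chest_pain]; (vi) [age_over_65 ∧ fever_present → start_antiviral]; (ix) [age_over_65 ∧ observe_4h → isolate]. New: chest_pain, start_antiviral, isolate.
Round 4: (xii) [isolate → discharge_ok]. New: discharge_ok.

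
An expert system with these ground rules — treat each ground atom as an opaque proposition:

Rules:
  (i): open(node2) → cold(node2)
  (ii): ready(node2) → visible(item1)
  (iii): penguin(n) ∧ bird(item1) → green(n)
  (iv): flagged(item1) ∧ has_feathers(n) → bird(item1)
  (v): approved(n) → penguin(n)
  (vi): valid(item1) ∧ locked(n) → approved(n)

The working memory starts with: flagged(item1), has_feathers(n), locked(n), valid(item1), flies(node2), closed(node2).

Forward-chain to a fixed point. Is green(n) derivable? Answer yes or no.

yes

[1] (iv) [flagged(item1) ∧ has_feathers(n) → bird(item1)]; (vi) [valid(item1) ∧ locked(n) → approved(n)]. ⇒ new: bird(item1), approved(n).
[2] (v) [approved(n) → penguin(n)]. ⇒ new: penguin(n).
[3] (iii) [penguin(n) ∧ bird(item1) → green(n)]. ⇒ new: green(n).
green(n) appears in round 3, so it is derivable.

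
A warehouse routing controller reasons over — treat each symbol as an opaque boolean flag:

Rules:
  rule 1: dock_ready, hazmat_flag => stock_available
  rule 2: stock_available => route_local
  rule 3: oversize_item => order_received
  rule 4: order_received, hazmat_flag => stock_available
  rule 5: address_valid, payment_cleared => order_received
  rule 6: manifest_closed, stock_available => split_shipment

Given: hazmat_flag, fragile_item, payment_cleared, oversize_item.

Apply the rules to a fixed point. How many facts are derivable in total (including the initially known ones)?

7

[1] rule 3 [oversize_item => order_received]. ⇒ new: order_received.
[2] rule 4 [order_received, hazmat_flag => stock_available]. ⇒ new: stock_available.
[3] rule 2 [stock_available => route_local]. ⇒ new: route_local.
Closure: {fragile_item, hazmat_flag, order_received, oversize_item, payment_cleared, route_local, stock_available} — 7 facts.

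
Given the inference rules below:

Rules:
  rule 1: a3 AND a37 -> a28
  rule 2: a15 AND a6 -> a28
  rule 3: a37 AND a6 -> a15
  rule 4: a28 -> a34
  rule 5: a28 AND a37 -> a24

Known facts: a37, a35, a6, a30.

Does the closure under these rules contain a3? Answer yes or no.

Round 1 — rule 3, derive a15.
Round 2 — rule 2, derive a28.
Round 3 — rule 4, rule 5, derive a34, a24.
Fixed point reached. No rule has a3 as a consequent, and it is not given.

no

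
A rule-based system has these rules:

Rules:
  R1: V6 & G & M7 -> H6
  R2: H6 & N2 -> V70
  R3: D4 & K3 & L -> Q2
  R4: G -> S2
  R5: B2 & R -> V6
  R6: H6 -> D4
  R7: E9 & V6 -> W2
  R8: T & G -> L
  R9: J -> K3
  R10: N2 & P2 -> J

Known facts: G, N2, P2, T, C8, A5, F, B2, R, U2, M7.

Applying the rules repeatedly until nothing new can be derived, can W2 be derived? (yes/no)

Round 1 fires R4, R5, R8, R10, giving S2, V6, L, J.
Round 2 fires R1, R9, giving H6, K3.
Round 3 fires R2, R6, giving V70, D4.
Round 4 fires R3, giving Q2.
Fixed point reached. W2 is concluded only by R7; R7 needs E9 (never derived).

no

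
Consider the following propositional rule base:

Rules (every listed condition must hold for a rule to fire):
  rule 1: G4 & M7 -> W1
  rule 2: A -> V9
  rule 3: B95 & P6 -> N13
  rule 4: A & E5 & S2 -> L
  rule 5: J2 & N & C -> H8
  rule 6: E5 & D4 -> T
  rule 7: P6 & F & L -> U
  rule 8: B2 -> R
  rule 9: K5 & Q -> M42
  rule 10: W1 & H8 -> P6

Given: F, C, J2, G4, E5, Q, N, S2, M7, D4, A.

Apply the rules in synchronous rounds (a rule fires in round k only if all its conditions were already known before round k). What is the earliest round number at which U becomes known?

Round 1 — rule 1, rule 2, rule 4, rule 5, rule 6, derive W1, V9, L, H8, T.
Round 2 — rule 10, derive P6.
Round 3 — rule 7, derive U.
U first appears in round 3.

3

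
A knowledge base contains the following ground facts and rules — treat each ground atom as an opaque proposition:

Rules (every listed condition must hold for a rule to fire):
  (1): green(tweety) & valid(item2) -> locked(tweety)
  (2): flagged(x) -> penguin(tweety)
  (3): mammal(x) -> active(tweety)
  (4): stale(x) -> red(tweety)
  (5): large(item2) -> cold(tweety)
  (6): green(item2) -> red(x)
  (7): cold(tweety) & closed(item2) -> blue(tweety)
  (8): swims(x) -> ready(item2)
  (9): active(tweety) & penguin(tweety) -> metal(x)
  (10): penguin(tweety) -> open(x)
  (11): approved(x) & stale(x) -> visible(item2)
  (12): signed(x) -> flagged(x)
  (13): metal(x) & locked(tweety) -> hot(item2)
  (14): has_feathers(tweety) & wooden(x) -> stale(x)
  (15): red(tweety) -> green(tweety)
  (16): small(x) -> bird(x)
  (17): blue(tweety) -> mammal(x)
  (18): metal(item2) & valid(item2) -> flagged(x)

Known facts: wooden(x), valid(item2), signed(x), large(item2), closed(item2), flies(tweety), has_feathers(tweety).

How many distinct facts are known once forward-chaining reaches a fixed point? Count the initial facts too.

Round 1 — (5), (12), (14), derive cold(tweety), flagged(x), stale(x).
Round 2 — (2), (4), (7), derive penguin(tweety), red(tweety), blue(tweety).
Round 3 — (10), (15), (17), derive open(x), green(tweety), mammal(x).
Round 4 — (1), (3), derive locked(tweety), active(tweety).
Round 5 — (9), derive metal(x).
Round 6 — (13), derive hot(item2).
Closure: {active(tweety), blue(tweety), closed(item2), cold(tweety), flagged(x), flies(tweety), green(tweety), has_feathers(tweety), hot(item2), large(item2), locked(tweety), mammal(x), metal(x), open(x), penguin(tweety), red(tweety), signed(x), stale(x), valid(item2), wooden(x)} — 20 facts.

20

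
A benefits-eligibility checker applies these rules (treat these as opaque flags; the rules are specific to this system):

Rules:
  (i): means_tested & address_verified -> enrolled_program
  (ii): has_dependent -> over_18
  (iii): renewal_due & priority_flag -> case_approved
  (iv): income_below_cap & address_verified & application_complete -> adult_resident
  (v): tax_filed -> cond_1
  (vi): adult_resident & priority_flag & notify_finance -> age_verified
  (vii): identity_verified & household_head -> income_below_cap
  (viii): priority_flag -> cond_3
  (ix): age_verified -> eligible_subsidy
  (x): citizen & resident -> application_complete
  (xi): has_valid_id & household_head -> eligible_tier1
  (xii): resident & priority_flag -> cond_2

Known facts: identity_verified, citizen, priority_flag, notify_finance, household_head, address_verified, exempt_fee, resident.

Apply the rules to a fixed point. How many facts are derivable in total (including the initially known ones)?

15

[1] (vii) [identity_verified & household_head -> income_below_cap]; (viii) [priority_flag -> cond_3]; (x) [citizen & resident -> application_complete]; (xii) [resident & priority_flag -> cond_2]. ⇒ new: income_below_cap, cond_3, application_complete, cond_2.
[2] (iv) [income_below_cap & address_verified & application_complete -> adult_resident]. ⇒ new: adult_resident.
[3] (vi) [adult_resident & priority_flag & notify_finance -> age_verified]. ⇒ new: age_verified.
[4] (ix) [age_verified -> eligible_subsidy]. ⇒ new: eligible_subsidy.
Closure: {address_verified, adult_resident, age_verified, application_complete, citizen, cond_2, cond_3, eligible_subsidy, exempt_fee, household_head, identity_verified, income_below_cap, notify_finance, priority_flag, resident} — 15 facts.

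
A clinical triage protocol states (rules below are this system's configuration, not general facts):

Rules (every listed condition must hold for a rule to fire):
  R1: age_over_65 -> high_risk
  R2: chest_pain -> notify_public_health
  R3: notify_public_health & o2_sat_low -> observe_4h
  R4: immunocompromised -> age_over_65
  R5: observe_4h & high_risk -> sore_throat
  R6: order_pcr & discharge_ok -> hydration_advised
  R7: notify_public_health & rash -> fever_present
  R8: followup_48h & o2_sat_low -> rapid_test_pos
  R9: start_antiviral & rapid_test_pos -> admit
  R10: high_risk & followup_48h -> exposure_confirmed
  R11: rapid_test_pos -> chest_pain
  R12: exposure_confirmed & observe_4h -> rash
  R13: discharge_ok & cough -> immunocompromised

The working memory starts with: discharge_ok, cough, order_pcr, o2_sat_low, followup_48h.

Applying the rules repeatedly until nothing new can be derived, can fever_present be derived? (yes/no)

yes

Round 1 — R6, R8, R13, derive hydration_advised, rapid_test_pos, immunocompromised.
Round 2 — R4, R11, derive age_over_65, chest_pain.
Round 3 — R1, R2, derive high_risk, notify_public_health.
Round 4 — R3, R10, derive observe_4h, exposure_confirmed.
Round 5 — R5, R12, derive sore_throat, rash.
Round 6 — R7, derive fever_present.
fever_present appears in round 6, so it is derivable.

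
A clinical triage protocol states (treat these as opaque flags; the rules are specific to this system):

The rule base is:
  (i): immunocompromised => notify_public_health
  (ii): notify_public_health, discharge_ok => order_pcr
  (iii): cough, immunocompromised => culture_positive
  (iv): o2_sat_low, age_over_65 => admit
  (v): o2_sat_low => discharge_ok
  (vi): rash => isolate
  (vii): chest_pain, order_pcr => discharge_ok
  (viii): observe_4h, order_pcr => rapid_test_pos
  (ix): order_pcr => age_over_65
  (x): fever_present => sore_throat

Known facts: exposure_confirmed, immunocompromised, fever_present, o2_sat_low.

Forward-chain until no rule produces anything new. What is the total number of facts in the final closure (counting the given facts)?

Round 1: (i) [immunocompromised => notify_public_health]; (v) [o2_sat_low => discharge_ok]; (x) [fever_present => sore_throat]. New: notify_public_health, discharge_ok, sore_throat.
Round 2: (ii) [notify_public_health, discharge_ok => order_pcr]. New: order_pcr.
Round 3: (ix) [order_pcr => age_over_65]. New: age_over_65.
Round 4: (iv) [o2_sat_low, age_over_65 => admit]. New: admit.
Closure: {admit, age_over_65, discharge_ok, exposure_confirmed, fever_present, immunocompromised, notify_public_health, o2_sat_low, order_pcr, sore_throat} — 10 facts.

10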